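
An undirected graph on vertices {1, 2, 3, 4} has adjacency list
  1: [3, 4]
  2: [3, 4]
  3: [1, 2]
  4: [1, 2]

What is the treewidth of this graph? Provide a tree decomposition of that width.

Every bag has size at most 3, so the width is 3 − 1 = 2 and tw(G) ≤ 2. The edges 1–4–2–3–1 form a cycle, so G is not a tree and its treewidth is at least 2. Hence tw(G) = 2 exactly.

Treewidth 2.
One such decomposition:
Bags: B1 = {1, 2, 4}  B2 = {1, 2, 3}
Tree: B1–B2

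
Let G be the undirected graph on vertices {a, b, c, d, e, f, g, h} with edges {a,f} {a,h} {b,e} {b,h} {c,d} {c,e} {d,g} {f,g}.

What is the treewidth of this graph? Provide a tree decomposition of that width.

The largest bag has 3 vertices, giving width 2; this decomposition certifies tw(G) ≤ 2. For the lower bound, G contains the cycle e–b–h–a–f–g–d–c–e, so G is not a forest; only forests have treewidth ≤ 1, hence tw(G) ≥ 2. Therefore the treewidth is 2.

Treewidth 2.
One optimal decomposition is:
Bags: B1 = {b, e, h}  B2 = {a, e, h}  B3 = {a, e, f}  B4 = {e, f, g}  B5 = {d, e, g}  B6 = {c, d, e}
Tree: B1–B2, B2–B3, B3–B4, B4–B5, B5–B6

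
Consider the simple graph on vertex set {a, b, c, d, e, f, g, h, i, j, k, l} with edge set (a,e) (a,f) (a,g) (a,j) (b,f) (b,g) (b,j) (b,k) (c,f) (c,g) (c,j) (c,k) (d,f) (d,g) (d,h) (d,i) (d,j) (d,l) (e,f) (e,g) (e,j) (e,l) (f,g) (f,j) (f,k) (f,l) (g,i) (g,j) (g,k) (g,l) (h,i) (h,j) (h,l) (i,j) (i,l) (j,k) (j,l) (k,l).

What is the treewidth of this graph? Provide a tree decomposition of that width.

Treewidth 4.
One such decomposition:
Bags: B1 = {d, f, g, j, l}  B2 = {d, g, i, j, l}  B3 = {f, g, j, k, l}  B4 = {e, f, g, j, l}  B5 = {c, f, g, j, k}  B6 = {b, f, g, j, k}  B7 = {d, h, i, j, l}  B8 = {a, e, f, g, j}
Tree: B1–B2, B1–B3, B3–B4, B3–B5, B3–B6, B2–B7, B4–B8

Every bag has size at most 5, so the width is 5 − 1 = 4 and tw(G) ≤ 4. For the lower bound, the 5 vertices {d, f, g, j, l} are pairwise adjacent, and any tree decomposition puts a clique entirely inside one bag — forcing width ≥ 4. Hence tw(G) = 4 exactly.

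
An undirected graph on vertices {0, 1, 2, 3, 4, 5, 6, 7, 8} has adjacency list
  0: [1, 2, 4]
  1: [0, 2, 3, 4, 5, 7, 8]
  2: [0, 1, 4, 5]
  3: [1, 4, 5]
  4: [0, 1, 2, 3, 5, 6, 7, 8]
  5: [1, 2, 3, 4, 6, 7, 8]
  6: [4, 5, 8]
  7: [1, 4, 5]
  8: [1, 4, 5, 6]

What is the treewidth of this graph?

3

A width-3 tree decomposition is:
Bags: B1 = {1, 3, 4, 5}  B2 = {1, 2, 4, 5}  B3 = {1, 4, 5, 8}  B4 = {1, 4, 5, 7}  B5 = {4, 5, 6, 8}  B6 = {0, 1, 2, 4}
Tree: B1–B2, B2–B3, B2–B4, B3–B5, B2–B6
The largest bag has 4 vertices, giving width 3; this decomposition certifies tw(G) ≤ 3. On the other hand G contains the 4-clique {0, 1, 2, 4}. A clique must lie in a single bag of any decomposition, so no decomposition can have width below 3. Combining the bounds, tw(G) = 3.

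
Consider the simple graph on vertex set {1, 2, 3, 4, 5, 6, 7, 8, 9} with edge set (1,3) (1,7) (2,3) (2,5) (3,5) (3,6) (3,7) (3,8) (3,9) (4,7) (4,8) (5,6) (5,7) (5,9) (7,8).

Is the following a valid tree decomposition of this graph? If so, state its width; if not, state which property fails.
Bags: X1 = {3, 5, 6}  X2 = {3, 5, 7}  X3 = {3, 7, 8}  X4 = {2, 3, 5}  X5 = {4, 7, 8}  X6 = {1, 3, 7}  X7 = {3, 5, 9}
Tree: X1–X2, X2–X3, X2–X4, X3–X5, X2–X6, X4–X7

Vertex coverage: the bags together contain {1, 2, 3, 4, 5, 6, 7, 8, 9}, the full vertex set. Edge coverage: each edge of G has both endpoints in at least one bag. Running intersection: for every vertex, the bags containing it form a connected subtree. All three properties hold, so this is a valid tree decomposition of width max|bag| − 1 = 2, and hence tw(G) ≤ 2.

Yes; width 2.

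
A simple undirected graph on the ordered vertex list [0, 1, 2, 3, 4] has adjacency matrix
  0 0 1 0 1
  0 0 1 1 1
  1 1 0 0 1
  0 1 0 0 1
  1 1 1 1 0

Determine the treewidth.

A width-2 tree decomposition is:
Bags: B1 = {1, 2, 4}  B2 = {0, 2, 4}  B3 = {1, 3, 4}
Tree: B1–B2, B1–B3
The largest bag has 3 vertices, giving width 2; this decomposition certifies tw(G) ≤ 2. For the lower bound, the 3 vertices {0, 2, 4} are pairwise adjacent, and any tree decomposition puts a clique entirely inside one bag — forcing width ≥ 2. The upper and lower bounds meet at 2, so that is the treewidth.

2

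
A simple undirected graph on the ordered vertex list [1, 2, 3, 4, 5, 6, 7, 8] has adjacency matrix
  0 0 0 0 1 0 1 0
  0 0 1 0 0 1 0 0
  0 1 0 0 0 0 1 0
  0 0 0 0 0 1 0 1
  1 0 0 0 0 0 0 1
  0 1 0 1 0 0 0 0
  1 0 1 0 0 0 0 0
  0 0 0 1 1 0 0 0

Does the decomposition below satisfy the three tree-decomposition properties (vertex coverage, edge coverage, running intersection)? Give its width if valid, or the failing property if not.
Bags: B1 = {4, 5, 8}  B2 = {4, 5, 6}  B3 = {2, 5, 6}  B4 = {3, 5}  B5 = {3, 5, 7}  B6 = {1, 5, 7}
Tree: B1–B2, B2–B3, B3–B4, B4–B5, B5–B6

No — edge (2,3) lies in no bag.

A tree decomposition must satisfy three properties: every vertex lies in some bag; for every edge, both endpoints lie together in some bag; and for every vertex, the bags containing it form a connected subtree. Here edge (2,3) lies in no bag, so the decomposition is invalid.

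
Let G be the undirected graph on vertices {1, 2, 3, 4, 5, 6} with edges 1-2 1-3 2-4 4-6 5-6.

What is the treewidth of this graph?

1

A width-1 tree decomposition is:
Bags: B1 = {1, 3}  B2 = {1, 2}  B3 = {2, 4}  B4 = {4, 6}  B5 = {5, 6}
Tree: B1–B2, B2–B3, B3–B4, B4–B5
Every bag has size at most 2, so the width is 2 − 1 = 1 and tw(G) ≤ 1. G has an edge, so its treewidth is at least 1. Combining the bounds, tw(G) = 1.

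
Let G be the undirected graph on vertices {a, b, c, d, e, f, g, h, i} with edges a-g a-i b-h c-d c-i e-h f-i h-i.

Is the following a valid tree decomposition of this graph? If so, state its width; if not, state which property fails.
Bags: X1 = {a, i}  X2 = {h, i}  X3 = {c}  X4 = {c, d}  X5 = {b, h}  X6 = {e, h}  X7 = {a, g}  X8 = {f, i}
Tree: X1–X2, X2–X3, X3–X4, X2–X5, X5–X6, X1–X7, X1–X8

No — edge (i,c) lies in no bag.

A tree decomposition must satisfy three properties: every vertex lies in some bag; for every edge, both endpoints lie together in some bag; and for every vertex, the bags containing it form a connected subtree. Here edge (i,c) lies in no bag, so the decomposition is invalid.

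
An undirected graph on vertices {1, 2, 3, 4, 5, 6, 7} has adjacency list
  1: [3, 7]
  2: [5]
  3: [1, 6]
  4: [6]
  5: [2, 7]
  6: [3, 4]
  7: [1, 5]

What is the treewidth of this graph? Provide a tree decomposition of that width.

Treewidth 1.
One such decomposition:
Bags: B1 = {2, 5}  B2 = {5, 7}  B3 = {1, 7}  B4 = {1, 3}  B5 = {3, 6}  B6 = {4, 6}
Tree: B1–B2, B2–B3, B3–B4, B4–B5, B5–B6

Each bag holds 2 vertices, so the decomposition has width 1, which upper-bounds the treewidth. Any graph with an edge has treewidth ≥ 1, and G has the edge 2–5. Therefore the treewidth is 1.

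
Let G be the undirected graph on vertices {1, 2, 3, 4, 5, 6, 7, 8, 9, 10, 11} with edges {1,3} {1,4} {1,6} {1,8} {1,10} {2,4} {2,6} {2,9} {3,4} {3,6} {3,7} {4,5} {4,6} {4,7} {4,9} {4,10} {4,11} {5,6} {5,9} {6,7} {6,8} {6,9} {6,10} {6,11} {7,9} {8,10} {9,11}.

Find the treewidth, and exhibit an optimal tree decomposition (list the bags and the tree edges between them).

The largest bag has 4 vertices, giving width 3; this decomposition certifies tw(G) ≤ 3. On the other hand G contains the 4-clique {1, 6, 8, 10}. A clique must lie in a single bag of any decomposition, so no decomposition can have width below 3. Hence tw(G) = 3 exactly.

Treewidth 3.
Bags: B1 = {3, 4, 6, 7}  B2 = {4, 6, 7, 9}  B3 = {1, 3, 4, 6}  B4 = {2, 4, 6, 9}  B5 = {4, 6, 9, 11}  B6 = {1, 4, 6, 10}  B7 = {4, 5, 6, 9}  B8 = {1, 6, 8, 10}
Tree: B1–B2, B1–B3, B2–B4, B4–B5, B3–B6, B4–B7, B6–B8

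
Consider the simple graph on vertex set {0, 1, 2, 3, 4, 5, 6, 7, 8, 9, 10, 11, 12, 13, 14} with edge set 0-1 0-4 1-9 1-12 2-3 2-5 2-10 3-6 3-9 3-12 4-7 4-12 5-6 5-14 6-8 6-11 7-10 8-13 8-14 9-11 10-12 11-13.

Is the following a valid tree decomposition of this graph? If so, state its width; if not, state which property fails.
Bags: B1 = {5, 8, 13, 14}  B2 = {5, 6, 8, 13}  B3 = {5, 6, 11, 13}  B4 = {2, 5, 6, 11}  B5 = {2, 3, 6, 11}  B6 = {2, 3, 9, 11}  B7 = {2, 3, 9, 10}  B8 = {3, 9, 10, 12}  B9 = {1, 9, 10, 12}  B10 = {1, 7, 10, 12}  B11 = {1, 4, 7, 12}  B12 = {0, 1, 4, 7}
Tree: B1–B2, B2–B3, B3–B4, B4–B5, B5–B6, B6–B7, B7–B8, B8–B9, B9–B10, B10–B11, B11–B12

Checking the three conditions: (i) the bags cover all of {0, 1, 2, 3, 4, 5, 6, 7, 8, 9, 10, 11, 12, 13, 14}; (ii) for each edge, some bag contains both endpoints; (iii) the bags containing any fixed vertex form a subtree. All hold, so the decomposition is valid with width 4 − 1 = 3.

Yes; width 3.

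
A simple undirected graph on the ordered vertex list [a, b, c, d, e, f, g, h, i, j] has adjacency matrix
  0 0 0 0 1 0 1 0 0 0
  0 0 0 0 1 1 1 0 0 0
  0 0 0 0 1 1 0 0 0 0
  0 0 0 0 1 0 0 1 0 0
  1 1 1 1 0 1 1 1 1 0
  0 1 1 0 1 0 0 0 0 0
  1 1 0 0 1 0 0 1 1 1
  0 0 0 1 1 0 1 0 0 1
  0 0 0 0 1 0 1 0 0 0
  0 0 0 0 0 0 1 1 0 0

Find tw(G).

A width-2 tree decomposition is:
Bags: B1 = {b, e, g}  B2 = {e, g, h}  B3 = {b, e, f}  B4 = {e, g, i}  B5 = {c, e, f}  B6 = {d, e, h}  B7 = {a, e, g}  B8 = {g, h, j}
Tree: B1–B2, B1–B3, B1–B4, B3–B5, B2–B6, B4–B7, B2–B8
The largest bag has 3 vertices, giving width 2; this decomposition certifies tw(G) ≤ 2. For the lower bound, the 3 vertices {g, h, j} are pairwise adjacent, and any tree decomposition puts a clique entirely inside one bag — forcing width ≥ 2. Therefore the treewidth is 2.

2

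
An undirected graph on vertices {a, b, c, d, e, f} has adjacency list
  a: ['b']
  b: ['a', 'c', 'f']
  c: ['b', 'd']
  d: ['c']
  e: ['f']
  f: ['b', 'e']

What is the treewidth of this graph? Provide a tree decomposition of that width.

The largest bag has 2 vertices, giving width 1; this decomposition certifies tw(G) ≤ 1. G has an edge, so its treewidth is at least 1. Combining the bounds, tw(G) = 1.

Treewidth 1.
One optimal decomposition is:
Bags: B1 = {b, f}  B2 = {e, f}  B3 = {b, c}  B4 = {c, d}  B5 = {a, b}
Tree: B1–B2, B1–B3, B3–B4, B3–B5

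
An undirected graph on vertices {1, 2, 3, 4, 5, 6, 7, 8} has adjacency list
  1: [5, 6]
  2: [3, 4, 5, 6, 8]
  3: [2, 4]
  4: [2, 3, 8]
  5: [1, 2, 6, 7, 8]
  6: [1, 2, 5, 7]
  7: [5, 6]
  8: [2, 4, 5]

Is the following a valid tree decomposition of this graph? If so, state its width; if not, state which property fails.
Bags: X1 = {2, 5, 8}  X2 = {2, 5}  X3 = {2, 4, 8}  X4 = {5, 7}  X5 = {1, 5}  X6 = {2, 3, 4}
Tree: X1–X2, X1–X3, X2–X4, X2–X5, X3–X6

No — vertex 6 appears in no bag.

A tree decomposition must satisfy three properties: every vertex lies in some bag; for every edge, both endpoints lie together in some bag; and for every vertex, the bags containing it form a connected subtree. Here vertex 6 appears in no bag, so the decomposition is invalid.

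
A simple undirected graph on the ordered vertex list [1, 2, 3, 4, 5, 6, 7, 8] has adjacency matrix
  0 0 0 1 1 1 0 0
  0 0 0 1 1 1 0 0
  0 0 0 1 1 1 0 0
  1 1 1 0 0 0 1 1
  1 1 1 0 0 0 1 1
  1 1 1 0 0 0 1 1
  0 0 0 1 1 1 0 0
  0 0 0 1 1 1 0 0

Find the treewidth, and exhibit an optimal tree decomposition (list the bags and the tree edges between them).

Every bag has size at most 4, so the width is 4 − 1 = 3 and tw(G) ≤ 3. For the lower bound: the 4 vertex sets {1,5}, {4,8}, {6}, {2} are disjoint, each induces a connected subgraph, and every pair is joined by at least one edge of G. Contracting each set to a single vertex therefore yields K_{4} as a minor, and since treewidth is minor-monotone, tw(G) ≥ tw(K_{4}) = 3. The upper and lower bounds meet at 3, so that is the treewidth.

Treewidth 3.
One such decomposition:
Bags: B1 = {1, 4, 5, 6}  B2 = {4, 5, 6, 8}  B3 = {2, 4, 5, 6}  B4 = {4, 5, 6, 7}  B5 = {3, 4, 5, 6}
Tree: B1–B2, B2–B3, B3–B4, B4–B5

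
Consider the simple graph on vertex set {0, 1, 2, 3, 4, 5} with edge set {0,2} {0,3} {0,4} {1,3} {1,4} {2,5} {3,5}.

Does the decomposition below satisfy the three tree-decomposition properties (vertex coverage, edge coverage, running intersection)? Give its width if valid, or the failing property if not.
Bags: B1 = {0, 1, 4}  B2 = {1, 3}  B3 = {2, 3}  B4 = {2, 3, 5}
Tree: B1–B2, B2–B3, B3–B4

No — edge (0,3) lies in no bag.

A tree decomposition must satisfy three properties: every vertex lies in some bag; for every edge, both endpoints lie together in some bag; and for every vertex, the bags containing it form a connected subtree. Here edge (0,3) lies in no bag, so the decomposition is invalid.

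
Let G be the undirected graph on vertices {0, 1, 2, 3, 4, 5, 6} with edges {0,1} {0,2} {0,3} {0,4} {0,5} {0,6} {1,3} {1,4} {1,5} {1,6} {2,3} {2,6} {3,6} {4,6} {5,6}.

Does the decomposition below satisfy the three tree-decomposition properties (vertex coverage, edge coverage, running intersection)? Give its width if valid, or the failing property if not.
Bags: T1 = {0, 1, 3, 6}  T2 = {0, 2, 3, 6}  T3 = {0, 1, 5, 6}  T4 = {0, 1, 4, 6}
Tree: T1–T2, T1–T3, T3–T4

Yes; width 3.

Checking the three conditions: (i) the bags cover all of {0, 1, 2, 3, 4, 5, 6}; (ii) for each edge, some bag contains both endpoints; (iii) the bags containing any fixed vertex form a subtree. All hold, so the decomposition is valid with width 4 − 1 = 3.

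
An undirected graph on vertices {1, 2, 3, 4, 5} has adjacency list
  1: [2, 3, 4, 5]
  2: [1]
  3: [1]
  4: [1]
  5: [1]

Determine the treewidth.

A width-1 tree decomposition is:
Bags: B1 = {1, 4}  B2 = {1, 2}  B3 = {1, 5}  B4 = {1, 3}
Tree: B1–B2, B2–B3, B1–B4
Each bag holds 2 vertices, so the decomposition has width 1, which upper-bounds the treewidth. Any graph with an edge has treewidth ≥ 1, and G has the edge 4–1. Combining the bounds, tw(G) = 1.

1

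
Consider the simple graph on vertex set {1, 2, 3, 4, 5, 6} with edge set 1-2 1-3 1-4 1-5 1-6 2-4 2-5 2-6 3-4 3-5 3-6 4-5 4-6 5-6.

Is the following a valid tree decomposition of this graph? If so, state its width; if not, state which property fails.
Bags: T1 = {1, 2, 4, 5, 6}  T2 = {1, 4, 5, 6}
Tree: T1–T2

A tree decomposition must satisfy three properties: every vertex lies in some bag; for every edge, both endpoints lie together in some bag; and for every vertex, the bags containing it form a connected subtree. Here vertex 3 appears in no bag, so the decomposition is invalid.

No — vertex 3 appears in no bag.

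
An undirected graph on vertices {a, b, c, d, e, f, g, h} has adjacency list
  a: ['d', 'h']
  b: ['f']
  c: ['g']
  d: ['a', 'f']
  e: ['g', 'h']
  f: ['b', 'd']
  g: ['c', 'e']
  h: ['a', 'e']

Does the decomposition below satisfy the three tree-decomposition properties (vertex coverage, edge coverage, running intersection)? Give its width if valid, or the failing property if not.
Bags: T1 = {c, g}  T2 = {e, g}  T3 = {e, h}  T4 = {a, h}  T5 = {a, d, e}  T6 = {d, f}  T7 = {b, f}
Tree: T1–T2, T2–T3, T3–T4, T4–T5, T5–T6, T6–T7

No — bags containing vertex e are not connected in the tree.

A tree decomposition must satisfy three properties: every vertex lies in some bag; for every edge, both endpoints lie together in some bag; and for every vertex, the bags containing it form a connected subtree. Here bags containing vertex e are not connected in the tree, so the decomposition is invalid.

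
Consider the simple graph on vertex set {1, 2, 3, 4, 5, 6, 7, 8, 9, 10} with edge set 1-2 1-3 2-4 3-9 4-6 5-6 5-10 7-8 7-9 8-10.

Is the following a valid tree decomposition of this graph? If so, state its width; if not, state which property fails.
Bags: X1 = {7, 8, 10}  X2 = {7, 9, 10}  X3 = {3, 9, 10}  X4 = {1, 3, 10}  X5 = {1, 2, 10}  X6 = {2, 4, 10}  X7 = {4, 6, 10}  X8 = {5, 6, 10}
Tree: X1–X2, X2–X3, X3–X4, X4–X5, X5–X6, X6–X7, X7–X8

Yes; width 2.

Checking the three conditions: (i) the bags cover all of {1, 2, 3, 4, 5, 6, 7, 8, 9, 10}; (ii) for each edge, some bag contains both endpoints; (iii) the bags containing any fixed vertex form a subtree. All hold, so the decomposition is valid with width 3 − 1 = 2.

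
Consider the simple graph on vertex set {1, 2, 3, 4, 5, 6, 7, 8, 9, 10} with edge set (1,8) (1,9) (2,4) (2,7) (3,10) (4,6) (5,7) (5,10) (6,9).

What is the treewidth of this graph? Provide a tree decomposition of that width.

The largest bag has 2 vertices, giving width 1; this decomposition certifies tw(G) ≤ 1. Any graph with an edge has treewidth ≥ 1, and G has the edge 3–10. The upper and lower bounds meet at 1, so that is the treewidth.

Treewidth 1.
One optimal decomposition is:
Bags: B1 = {3, 10}  B2 = {5, 10}  B3 = {5, 7}  B4 = {2, 7}  B5 = {2, 4}  B6 = {4, 6}  B7 = {6, 9}  B8 = {1, 9}  B9 = {1, 8}
Tree: B1–B2, B2–B3, B3–B4, B4–B5, B5–B6, B6–B7, B7–B8, B8–B9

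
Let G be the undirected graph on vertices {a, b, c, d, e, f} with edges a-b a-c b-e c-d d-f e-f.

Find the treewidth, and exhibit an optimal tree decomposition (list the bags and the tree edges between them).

Treewidth 2.
One such decomposition:
Bags: B1 = {a, b, c}  B2 = {b, c, e}  B3 = {c, e, f}  B4 = {c, d, f}
Tree: B1–B2, B2–B3, B3–B4

Every bag has size at most 3, so the width is 3 − 1 = 2 and tw(G) ≤ 2. The edges c–a–b–e–f–d–c form a cycle, so G is not a tree and its treewidth is at least 2. Therefore the treewidth is 2.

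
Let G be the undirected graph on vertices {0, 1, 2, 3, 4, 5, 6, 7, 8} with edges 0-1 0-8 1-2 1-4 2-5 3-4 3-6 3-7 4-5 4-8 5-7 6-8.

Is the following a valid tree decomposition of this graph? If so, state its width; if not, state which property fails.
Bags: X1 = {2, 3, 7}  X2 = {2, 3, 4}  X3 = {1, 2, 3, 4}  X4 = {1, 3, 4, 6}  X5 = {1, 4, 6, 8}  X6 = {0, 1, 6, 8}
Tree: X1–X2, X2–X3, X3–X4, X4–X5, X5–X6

No — vertex 5 appears in no bag.

A tree decomposition must satisfy three properties: every vertex lies in some bag; for every edge, both endpoints lie together in some bag; and for every vertex, the bags containing it form a connected subtree. Here vertex 5 appears in no bag, so the decomposition is invalid.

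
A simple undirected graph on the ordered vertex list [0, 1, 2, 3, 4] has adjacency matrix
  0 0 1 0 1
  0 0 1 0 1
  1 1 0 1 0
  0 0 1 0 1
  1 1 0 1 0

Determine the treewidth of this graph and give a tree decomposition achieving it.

Treewidth 2.
One optimal decomposition is:
Bags: B1 = {2, 3, 4}  B2 = {1, 2, 4}  B3 = {0, 2, 4}
Tree: B1–B2, B2–B3

Each bag holds 3 vertices, so the decomposition has width 2, which upper-bounds the treewidth. Since 4–3–2–1–4 is a cycle in G, G is not acyclic. Forests are exactly the graphs of treewidth ≤ 1, so tw(G) ≥ 2. The upper and lower bounds meet at 2, so that is the treewidth.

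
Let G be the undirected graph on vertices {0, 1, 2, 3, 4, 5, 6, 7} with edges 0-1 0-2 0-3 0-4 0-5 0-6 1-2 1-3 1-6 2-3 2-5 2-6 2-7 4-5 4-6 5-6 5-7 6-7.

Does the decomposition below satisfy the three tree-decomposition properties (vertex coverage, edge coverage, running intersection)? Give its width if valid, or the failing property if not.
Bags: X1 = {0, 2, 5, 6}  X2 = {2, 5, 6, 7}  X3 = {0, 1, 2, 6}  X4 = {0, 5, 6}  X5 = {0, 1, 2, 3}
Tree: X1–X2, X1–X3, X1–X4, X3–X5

A tree decomposition must satisfy three properties: every vertex lies in some bag; for every edge, both endpoints lie together in some bag; and for every vertex, the bags containing it form a connected subtree. Here vertex 4 appears in no bag, so the decomposition is invalid.

No — vertex 4 appears in no bag.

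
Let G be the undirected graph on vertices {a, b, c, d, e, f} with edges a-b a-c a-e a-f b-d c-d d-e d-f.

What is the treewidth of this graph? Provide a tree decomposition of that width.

Treewidth 2.
One such decomposition:
Bags: B1 = {a, c, d}  B2 = {a, d, e}  B3 = {a, d, f}  B4 = {a, b, d}
Tree: B1–B2, B2–B3, B3–B4

Every bag has size at most 3, so the width is 3 − 1 = 2 and tw(G) ≤ 2. The edges c–a–e–d–c form a cycle, so G is not a tree and its treewidth is at least 2. Hence tw(G) = 2 exactly.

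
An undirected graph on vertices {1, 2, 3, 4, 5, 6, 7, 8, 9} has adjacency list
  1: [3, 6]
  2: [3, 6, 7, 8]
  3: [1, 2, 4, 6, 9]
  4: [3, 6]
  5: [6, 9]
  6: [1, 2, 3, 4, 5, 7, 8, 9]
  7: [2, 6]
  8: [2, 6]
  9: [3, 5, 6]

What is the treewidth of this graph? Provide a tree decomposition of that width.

Treewidth 2.
One such decomposition:
Bags: B1 = {2, 3, 6}  B2 = {3, 6, 9}  B3 = {5, 6, 9}  B4 = {2, 6, 8}  B5 = {2, 6, 7}  B6 = {1, 3, 6}  B7 = {3, 4, 6}
Tree: B1–B2, B2–B3, B1–B4, B1–B5, B2–B6, B1–B7

Every bag has size at most 3, so the width is 3 − 1 = 2 and tw(G) ≤ 2. For the lower bound, the 3 vertices {2, 6, 8} are pairwise adjacent, and any tree decomposition puts a clique entirely inside one bag — forcing width ≥ 2. Combining the bounds, tw(G) = 2.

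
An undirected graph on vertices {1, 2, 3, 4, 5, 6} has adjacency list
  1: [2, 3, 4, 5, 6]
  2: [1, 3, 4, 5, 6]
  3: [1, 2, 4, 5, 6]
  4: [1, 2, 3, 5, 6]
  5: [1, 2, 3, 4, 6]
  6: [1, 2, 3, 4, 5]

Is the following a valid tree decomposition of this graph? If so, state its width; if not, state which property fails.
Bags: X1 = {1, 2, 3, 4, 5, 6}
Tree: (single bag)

Yes; width 5.

Every vertex of G appears in some bag (union = {1, 2, 3, 4, 5, 6}); every edge is covered by a bag; and for each vertex v the set of bags containing v is connected in the bag tree. The decomposition is therefore valid. The largest bag has 6 vertices, so the width is 5.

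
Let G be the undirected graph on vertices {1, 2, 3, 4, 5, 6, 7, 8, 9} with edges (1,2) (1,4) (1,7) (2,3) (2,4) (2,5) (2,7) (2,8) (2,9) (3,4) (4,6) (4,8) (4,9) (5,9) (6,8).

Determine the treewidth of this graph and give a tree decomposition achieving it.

The largest bag has 3 vertices, giving width 2; this decomposition certifies tw(G) ≤ 2. On the other hand G contains the 3-clique {2, 4, 8}. A clique must lie in a single bag of any decomposition, so no decomposition can have width below 2. Therefore the treewidth is 2.

Treewidth 2.
One such decomposition:
Bags: B1 = {1, 2, 7}  B2 = {1, 2, 4}  B3 = {2, 4, 8}  B4 = {4, 6, 8}  B5 = {2, 4, 9}  B6 = {2, 3, 4}  B7 = {2, 5, 9}
Tree: B1–B2, B2–B3, B3–B4, B2–B5, B2–B6, B5–B7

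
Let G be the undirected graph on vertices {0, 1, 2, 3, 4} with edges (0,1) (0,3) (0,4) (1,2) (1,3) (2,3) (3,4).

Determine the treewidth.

2

A width-2 tree decomposition is:
Bags: B1 = {1, 2, 3}  B2 = {0, 1, 3}  B3 = {0, 3, 4}
Tree: B1–B2, B2–B3
The largest bag has 3 vertices, giving width 2; this decomposition certifies tw(G) ≤ 2. For the lower bound, the 3 vertices {0, 1, 3} are pairwise adjacent, and any tree decomposition puts a clique entirely inside one bag — forcing width ≥ 2. Therefore the treewidth is 2.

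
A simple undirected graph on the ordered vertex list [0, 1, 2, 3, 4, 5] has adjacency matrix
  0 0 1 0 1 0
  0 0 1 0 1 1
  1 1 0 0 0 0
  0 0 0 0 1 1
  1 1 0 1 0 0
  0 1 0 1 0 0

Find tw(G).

A width-2 tree decomposition is:
Bags: B1 = {3, 4, 5}  B2 = {1, 4, 5}  B3 = {0, 1, 4}  B4 = {0, 1, 2}
Tree: B1–B2, B2–B3, B3–B4
Each bag holds 3 vertices, so the decomposition has width 2, which upper-bounds the treewidth. The edges 3–5–1–4–3 form a cycle, so G is not a tree and its treewidth is at least 2. Combining the bounds, tw(G) = 2.

2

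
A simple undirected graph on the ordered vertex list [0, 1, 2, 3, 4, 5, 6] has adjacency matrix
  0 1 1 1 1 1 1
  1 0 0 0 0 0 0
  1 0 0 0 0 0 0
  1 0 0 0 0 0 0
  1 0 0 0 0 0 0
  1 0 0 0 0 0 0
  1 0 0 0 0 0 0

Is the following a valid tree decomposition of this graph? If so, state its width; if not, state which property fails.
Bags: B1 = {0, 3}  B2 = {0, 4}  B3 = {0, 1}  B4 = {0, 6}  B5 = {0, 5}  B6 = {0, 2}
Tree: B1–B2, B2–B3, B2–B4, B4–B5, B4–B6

Checking the three conditions: (i) the bags cover all of {0, 1, 2, 3, 4, 5, 6}; (ii) for each edge, some bag contains both endpoints; (iii) the bags containing any fixed vertex form a subtree. All hold, so the decomposition is valid with width 2 − 1 = 1.

Yes; width 1.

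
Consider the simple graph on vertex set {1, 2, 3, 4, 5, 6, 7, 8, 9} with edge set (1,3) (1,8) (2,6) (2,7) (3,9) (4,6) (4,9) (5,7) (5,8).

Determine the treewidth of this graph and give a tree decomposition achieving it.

Treewidth 2.
One optimal decomposition is:
Bags: B1 = {2, 5, 7}  B2 = {2, 5, 8}  B3 = {1, 2, 8}  B4 = {1, 2, 3}  B5 = {2, 3, 9}  B6 = {2, 4, 9}  B7 = {2, 4, 6}
Tree: B1–B2, B2–B3, B3–B4, B4–B5, B5–B6, B6–B7

The largest bag has 3 vertices, giving width 2; this decomposition certifies tw(G) ≤ 2. For the lower bound, G contains the cycle 2–7–5–8–1–3–9–4–6–2, so G is not a forest; only forests have treewidth ≤ 1, hence tw(G) ≥ 2. Combining the bounds, tw(G) = 2.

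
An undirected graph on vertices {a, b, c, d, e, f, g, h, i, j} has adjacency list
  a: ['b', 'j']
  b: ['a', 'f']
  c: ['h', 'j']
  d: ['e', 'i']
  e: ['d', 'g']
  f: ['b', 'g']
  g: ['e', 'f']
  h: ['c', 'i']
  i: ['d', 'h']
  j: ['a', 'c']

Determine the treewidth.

2

A width-2 tree decomposition is:
Bags: B1 = {b, f, g}  B2 = {a, b, g}  B3 = {a, g, j}  B4 = {c, g, j}  B5 = {c, g, h}  B6 = {g, h, i}  B7 = {d, g, i}  B8 = {d, e, g}
Tree: B1–B2, B2–B3, B3–B4, B4–B5, B5–B6, B6–B7, B7–B8
Every bag has size at most 3, so the width is 3 − 1 = 2 and tw(G) ≤ 2. Since g–f–b–a–j–c–h–i–d–e–g is a cycle in G, G is not acyclic. Forests are exactly the graphs of treewidth ≤ 1, so tw(G) ≥ 2. Combining the bounds, tw(G) = 2.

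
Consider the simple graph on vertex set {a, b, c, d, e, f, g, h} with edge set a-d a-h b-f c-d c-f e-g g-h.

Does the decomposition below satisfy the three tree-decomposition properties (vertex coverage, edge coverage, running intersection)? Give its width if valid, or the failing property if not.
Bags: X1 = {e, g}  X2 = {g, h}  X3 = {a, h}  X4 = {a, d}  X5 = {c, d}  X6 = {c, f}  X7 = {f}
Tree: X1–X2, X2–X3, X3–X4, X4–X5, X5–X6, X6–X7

A tree decomposition must satisfy three properties: every vertex lies in some bag; for every edge, both endpoints lie together in some bag; and for every vertex, the bags containing it form a connected subtree. Here vertex b appears in no bag, so the decomposition is invalid.

No — vertex b appears in no bag.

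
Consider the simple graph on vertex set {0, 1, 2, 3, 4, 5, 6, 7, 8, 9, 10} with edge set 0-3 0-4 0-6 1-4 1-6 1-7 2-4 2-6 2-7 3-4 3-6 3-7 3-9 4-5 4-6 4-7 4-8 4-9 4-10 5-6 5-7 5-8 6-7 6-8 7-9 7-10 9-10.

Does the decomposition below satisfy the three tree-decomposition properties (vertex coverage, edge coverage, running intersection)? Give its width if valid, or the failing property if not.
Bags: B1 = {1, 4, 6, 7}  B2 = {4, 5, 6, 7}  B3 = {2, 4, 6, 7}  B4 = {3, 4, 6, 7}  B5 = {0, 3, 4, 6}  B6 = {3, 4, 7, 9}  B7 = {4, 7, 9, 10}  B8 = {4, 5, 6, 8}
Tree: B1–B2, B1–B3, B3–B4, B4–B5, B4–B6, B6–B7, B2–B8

Yes; width 3.

Checking the three conditions: (i) the bags cover all of {0, 1, 2, 3, 4, 5, 6, 7, 8, 9, 10}; (ii) for each edge, some bag contains both endpoints; (iii) the bags containing any fixed vertex form a subtree. All hold, so the decomposition is valid with width 4 − 1 = 3.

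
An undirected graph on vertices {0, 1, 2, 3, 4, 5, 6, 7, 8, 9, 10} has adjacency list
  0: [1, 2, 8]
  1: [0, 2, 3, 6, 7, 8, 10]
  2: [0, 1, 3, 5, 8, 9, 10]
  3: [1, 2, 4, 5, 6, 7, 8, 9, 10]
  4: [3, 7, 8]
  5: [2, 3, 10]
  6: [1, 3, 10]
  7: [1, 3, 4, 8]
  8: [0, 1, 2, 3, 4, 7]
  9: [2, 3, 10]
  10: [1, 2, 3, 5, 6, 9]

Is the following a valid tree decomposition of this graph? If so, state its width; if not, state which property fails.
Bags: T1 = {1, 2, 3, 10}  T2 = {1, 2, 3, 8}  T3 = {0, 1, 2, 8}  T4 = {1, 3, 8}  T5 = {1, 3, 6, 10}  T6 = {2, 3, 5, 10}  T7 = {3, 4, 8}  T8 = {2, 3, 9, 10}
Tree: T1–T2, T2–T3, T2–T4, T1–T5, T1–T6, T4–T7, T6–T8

No — vertex 7 appears in no bag.

A tree decomposition must satisfy three properties: every vertex lies in some bag; for every edge, both endpoints lie together in some bag; and for every vertex, the bags containing it form a connected subtree. Here vertex 7 appears in no bag, so the decomposition is invalid.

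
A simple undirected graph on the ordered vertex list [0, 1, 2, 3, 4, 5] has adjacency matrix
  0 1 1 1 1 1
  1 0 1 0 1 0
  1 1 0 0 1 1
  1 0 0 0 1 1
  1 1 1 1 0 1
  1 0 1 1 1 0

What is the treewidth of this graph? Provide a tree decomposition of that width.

Every bag has size at most 4, so the width is 4 − 1 = 3 and tw(G) ≤ 3. Conversely, {0, 1, 2, 4} is a clique of size 4, and the vertices of any clique must share a bag in every tree decomposition; so some bag has ≥ 4 vertices and tw(G) ≥ 3. The upper and lower bounds meet at 3, so that is the treewidth.

Treewidth 3.
One such decomposition:
Bags: B1 = {0, 2, 4, 5}  B2 = {0, 1, 2, 4}  B3 = {0, 3, 4, 5}
Tree: B1–B2, B1–B3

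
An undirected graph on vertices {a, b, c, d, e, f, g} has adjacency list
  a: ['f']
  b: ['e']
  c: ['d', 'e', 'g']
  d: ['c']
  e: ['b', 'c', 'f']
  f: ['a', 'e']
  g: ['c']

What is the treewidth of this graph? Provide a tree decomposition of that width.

Every bag has size at most 2, so the width is 2 − 1 = 1 and tw(G) ≤ 1. Any graph with an edge has treewidth ≥ 1, and G has the edge c–d. Hence tw(G) = 1 exactly.

Treewidth 1.
One such decomposition:
Bags: B1 = {c, d}  B2 = {c, e}  B3 = {b, e}  B4 = {e, f}  B5 = {c, g}  B6 = {a, f}
Tree: B1–B2, B2–B3, B3–B4, B2–B5, B4–B6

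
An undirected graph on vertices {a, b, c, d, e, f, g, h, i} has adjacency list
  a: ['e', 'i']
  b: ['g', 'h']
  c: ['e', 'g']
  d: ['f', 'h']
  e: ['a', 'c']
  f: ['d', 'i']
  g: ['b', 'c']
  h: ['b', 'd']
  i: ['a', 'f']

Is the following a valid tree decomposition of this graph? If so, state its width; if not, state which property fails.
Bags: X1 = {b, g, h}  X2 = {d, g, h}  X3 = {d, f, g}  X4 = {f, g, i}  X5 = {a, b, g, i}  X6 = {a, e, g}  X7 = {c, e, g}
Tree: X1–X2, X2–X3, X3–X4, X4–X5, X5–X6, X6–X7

No — bags containing vertex b are not connected in the tree.

A tree decomposition must satisfy three properties: every vertex lies in some bag; for every edge, both endpoints lie together in some bag; and for every vertex, the bags containing it form a connected subtree. Here bags containing vertex b are not connected in the tree, so the decomposition is invalid.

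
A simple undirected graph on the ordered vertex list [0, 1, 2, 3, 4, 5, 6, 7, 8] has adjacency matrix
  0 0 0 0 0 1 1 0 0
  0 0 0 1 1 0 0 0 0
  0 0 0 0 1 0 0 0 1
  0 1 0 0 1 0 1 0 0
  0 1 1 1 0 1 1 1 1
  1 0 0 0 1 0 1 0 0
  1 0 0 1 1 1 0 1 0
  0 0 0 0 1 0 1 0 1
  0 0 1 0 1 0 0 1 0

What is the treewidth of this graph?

A width-2 tree decomposition is:
Bags: B1 = {3, 4, 6}  B2 = {4, 5, 6}  B3 = {1, 3, 4}  B4 = {4, 6, 7}  B5 = {4, 7, 8}  B6 = {0, 5, 6}  B7 = {2, 4, 8}
Tree: B1–B2, B1–B3, B1–B4, B4–B5, B2–B6, B5–B7
The largest bag has 3 vertices, giving width 2; this decomposition certifies tw(G) ≤ 2. For the lower bound, the 3 vertices {0, 5, 6} are pairwise adjacent, and any tree decomposition puts a clique entirely inside one bag — forcing width ≥ 2. The upper and lower bounds meet at 2, so that is the treewidth.

2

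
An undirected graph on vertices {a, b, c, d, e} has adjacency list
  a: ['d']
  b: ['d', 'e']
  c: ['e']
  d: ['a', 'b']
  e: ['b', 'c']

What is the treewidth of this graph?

A width-1 tree decomposition is:
Bags: B1 = {c, e}  B2 = {b, e}  B3 = {b, d}  B4 = {a, d}
Tree: B1–B2, B2–B3, B3–B4
Every bag has size at most 2, so the width is 2 − 1 = 1 and tw(G) ≤ 1. G has an edge, so its treewidth is at least 1. Therefore the treewidth is 1.

1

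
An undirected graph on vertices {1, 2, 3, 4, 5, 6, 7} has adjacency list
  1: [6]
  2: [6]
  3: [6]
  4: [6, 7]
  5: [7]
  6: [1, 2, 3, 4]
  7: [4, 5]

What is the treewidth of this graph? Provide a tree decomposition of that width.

Every bag has size at most 2, so the width is 2 − 1 = 1 and tw(G) ≤ 1. G has an edge, so its treewidth is at least 1. Therefore the treewidth is 1.

Treewidth 1.
One optimal decomposition is:
Bags: B1 = {4, 6}  B2 = {1, 6}  B3 = {4, 7}  B4 = {3, 6}  B5 = {5, 7}  B6 = {2, 6}
Tree: B1–B2, B1–B3, B2–B4, B3–B5, B4–B6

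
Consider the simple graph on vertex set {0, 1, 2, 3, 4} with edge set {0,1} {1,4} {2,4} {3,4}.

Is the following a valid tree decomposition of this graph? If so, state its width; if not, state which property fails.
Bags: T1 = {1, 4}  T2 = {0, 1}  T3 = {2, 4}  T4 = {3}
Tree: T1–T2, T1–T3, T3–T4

No — edge (4,3) lies in no bag.

A tree decomposition must satisfy three properties: every vertex lies in some bag; for every edge, both endpoints lie together in some bag; and for every vertex, the bags containing it form a connected subtree. Here edge (4,3) lies in no bag, so the decomposition is invalid.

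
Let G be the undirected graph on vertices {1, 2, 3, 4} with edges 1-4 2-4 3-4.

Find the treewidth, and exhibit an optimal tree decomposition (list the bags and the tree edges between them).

Every bag has size at most 2, so the width is 2 − 1 = 1 and tw(G) ≤ 1. Any graph with an edge has treewidth ≥ 1, and G has the edge 4–3. The upper and lower bounds meet at 1, so that is the treewidth.

Treewidth 1.
One such decomposition:
Bags: B1 = {3, 4}  B2 = {2, 4}  B3 = {1, 4}
Tree: B1–B2, B2–B3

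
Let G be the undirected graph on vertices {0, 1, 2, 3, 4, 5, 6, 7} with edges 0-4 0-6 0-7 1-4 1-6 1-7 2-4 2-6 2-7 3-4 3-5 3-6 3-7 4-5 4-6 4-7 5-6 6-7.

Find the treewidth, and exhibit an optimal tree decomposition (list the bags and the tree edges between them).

Every bag has size at most 4, so the width is 4 − 1 = 3 and tw(G) ≤ 3. For the lower bound, the 4 vertices {3, 4, 5, 6} are pairwise adjacent, and any tree decomposition puts a clique entirely inside one bag — forcing width ≥ 3. The upper and lower bounds meet at 3, so that is the treewidth.

Treewidth 3.
One such decomposition:
Bags: B1 = {1, 4, 6, 7}  B2 = {0, 4, 6, 7}  B3 = {2, 4, 6, 7}  B4 = {3, 4, 6, 7}  B5 = {3, 4, 5, 6}
Tree: B1–B2, B2–B3, B2–B4, B4–B5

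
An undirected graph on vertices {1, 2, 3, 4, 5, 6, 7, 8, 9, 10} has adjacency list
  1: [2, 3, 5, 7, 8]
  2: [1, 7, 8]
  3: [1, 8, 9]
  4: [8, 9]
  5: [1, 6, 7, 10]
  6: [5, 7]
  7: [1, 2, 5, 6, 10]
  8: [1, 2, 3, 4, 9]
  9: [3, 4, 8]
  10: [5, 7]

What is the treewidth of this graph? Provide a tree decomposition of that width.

Every bag has size at most 3, so the width is 3 − 1 = 2 and tw(G) ≤ 2. Conversely, {1, 2, 8} is a clique of size 3, and the vertices of any clique must share a bag in every tree decomposition; so some bag has ≥ 3 vertices and tw(G) ≥ 2. Combining the bounds, tw(G) = 2.

Treewidth 2.
Bags: B1 = {1, 5, 7}  B2 = {1, 2, 7}  B3 = {5, 6, 7}  B4 = {1, 2, 8}  B5 = {5, 7, 10}  B6 = {1, 3, 8}  B7 = {3, 8, 9}  B8 = {4, 8, 9}
Tree: B1–B2, B1–B3, B2–B4, B1–B5, B4–B6, B6–B7, B7–B8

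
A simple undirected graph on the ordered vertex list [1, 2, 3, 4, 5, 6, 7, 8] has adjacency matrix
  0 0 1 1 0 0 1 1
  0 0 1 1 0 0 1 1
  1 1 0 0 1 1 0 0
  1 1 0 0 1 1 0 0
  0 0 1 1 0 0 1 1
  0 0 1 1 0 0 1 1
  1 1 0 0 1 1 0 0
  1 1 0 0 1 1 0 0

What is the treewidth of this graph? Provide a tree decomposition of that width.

Treewidth 4.
Bags: B1 = {1, 2, 3, 5, 6}  B2 = {1, 2, 5, 6, 8}  B3 = {1, 2, 4, 5, 6}  B4 = {1, 2, 5, 6, 7}
Tree: B1–B2, B2–B3, B3–B4

The largest bag has 5 vertices, giving width 4; this decomposition certifies tw(G) ≤ 4. For the lower bound: the 5 vertex sets {3,5}, {6,8}, {2,4}, {1}, {7} are disjoint, each induces a connected subgraph, and every pair is joined by at least one edge of G. Contracting each set to a single vertex therefore yields K_{5} as a minor, and since treewidth is minor-monotone, tw(G) ≥ tw(K_{5}) = 4. Combining the bounds, tw(G) = 4.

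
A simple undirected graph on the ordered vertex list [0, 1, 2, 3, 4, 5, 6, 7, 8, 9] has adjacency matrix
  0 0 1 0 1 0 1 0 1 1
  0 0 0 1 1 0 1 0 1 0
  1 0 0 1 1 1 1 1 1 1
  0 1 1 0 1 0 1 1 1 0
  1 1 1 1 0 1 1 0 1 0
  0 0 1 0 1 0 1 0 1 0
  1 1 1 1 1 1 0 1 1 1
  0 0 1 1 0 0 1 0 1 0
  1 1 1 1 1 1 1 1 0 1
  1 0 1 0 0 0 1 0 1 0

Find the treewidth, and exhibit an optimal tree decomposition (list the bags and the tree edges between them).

Every bag has size at most 5, so the width is 5 − 1 = 4 and tw(G) ≤ 4. For the lower bound, the 5 vertices {1, 3, 4, 6, 8} are pairwise adjacent, and any tree decomposition puts a clique entirely inside one bag — forcing width ≥ 4. Hence tw(G) = 4 exactly.

Treewidth 4.
One such decomposition:
Bags: B1 = {2, 3, 4, 6, 8}  B2 = {0, 2, 4, 6, 8}  B3 = {1, 3, 4, 6, 8}  B4 = {2, 4, 5, 6, 8}  B5 = {2, 3, 6, 7, 8}  B6 = {0, 2, 6, 8, 9}
Tree: B1–B2, B1–B3, B1–B4, B1–B5, B2–B6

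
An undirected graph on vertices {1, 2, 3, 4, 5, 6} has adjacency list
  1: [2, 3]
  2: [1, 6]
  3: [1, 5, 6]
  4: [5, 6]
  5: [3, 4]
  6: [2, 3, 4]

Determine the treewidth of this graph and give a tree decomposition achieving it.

Treewidth 2.
One optimal decomposition is:
Bags: B1 = {1, 2, 6}  B2 = {1, 3, 6}  B3 = {3, 4, 6}  B4 = {3, 4, 5}
Tree: B1–B2, B2–B3, B3–B4

Every bag has size at most 3, so the width is 3 − 1 = 2 and tw(G) ≤ 2. Since 2–1–3–6–2 is a cycle in G, G is not acyclic. Forests are exactly the graphs of treewidth ≤ 1, so tw(G) ≥ 2. Therefore the treewidth is 2.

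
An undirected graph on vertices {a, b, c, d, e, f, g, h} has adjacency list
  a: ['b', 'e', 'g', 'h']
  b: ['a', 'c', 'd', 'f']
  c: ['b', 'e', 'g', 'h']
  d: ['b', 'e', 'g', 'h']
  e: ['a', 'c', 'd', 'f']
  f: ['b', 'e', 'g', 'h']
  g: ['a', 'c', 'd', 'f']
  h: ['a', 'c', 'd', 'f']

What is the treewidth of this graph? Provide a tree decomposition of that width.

Treewidth 4.
Bags: B1 = {a, c, d, e, f}  B2 = {a, b, c, d, f}  B3 = {a, c, d, f, h}  B4 = {a, c, d, f, g}
Tree: B1–B2, B2–B3, B3–B4

Each bag holds 5 vertices, so the decomposition has width 4, which upper-bounds the treewidth. For the lower bound: the 5 vertex sets {e,f}, {b,c}, {d,h}, {a}, {g} are disjoint, each induces a connected subgraph, and every pair is joined by at least one edge of G. Contracting each set to a single vertex therefore yields K_{5} as a minor, and since treewidth is minor-monotone, tw(G) ≥ tw(K_{5}) = 4. Hence tw(G) = 4 exactly.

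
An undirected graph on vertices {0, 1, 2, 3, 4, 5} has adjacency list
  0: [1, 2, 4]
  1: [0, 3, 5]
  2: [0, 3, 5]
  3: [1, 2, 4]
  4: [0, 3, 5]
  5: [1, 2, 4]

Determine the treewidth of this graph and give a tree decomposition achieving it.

Treewidth 3.
One optimal decomposition is:
Bags: B1 = {0, 3, 4, 5}  B2 = {0, 1, 3, 5}  B3 = {0, 2, 3, 5}
Tree: B1–B2, B2–B3

Each bag holds 4 vertices, so the decomposition has width 3, which upper-bounds the treewidth. For the lower bound: the 4 vertex sets {3,4}, {1,5}, {0}, {2} are disjoint, each induces a connected subgraph, and every pair is joined by at least one edge of G. Contracting each set to a single vertex therefore yields K_{4} as a minor, and since treewidth is minor-monotone, tw(G) ≥ tw(K_{4}) = 3. Therefore the treewidth is 3.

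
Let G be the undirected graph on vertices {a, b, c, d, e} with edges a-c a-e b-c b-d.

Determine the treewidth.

A width-1 tree decomposition is:
Bags: B1 = {b, d}  B2 = {b, c}  B3 = {a, c}  B4 = {a, e}
Tree: B1–B2, B2–B3, B3–B4
Every bag has size at most 2, so the width is 2 − 1 = 1 and tw(G) ≤ 1. G has an edge, so its treewidth is at least 1. Combining the bounds, tw(G) = 1.

1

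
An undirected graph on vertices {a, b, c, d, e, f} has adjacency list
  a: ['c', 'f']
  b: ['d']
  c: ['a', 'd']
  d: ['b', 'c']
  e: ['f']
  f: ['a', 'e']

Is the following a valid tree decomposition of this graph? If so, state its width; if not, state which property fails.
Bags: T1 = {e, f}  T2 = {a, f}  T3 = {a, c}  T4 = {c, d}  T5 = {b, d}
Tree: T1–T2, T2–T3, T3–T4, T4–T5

Yes; width 1.

Vertex coverage: the bags together contain {a, b, c, d, e, f}, the full vertex set. Edge coverage: each edge of G has both endpoints in at least one bag. Running intersection: for every vertex, the bags containing it form a connected subtree. All three properties hold, so this is a valid tree decomposition of width max|bag| − 1 = 1, and hence tw(G) ≤ 1.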